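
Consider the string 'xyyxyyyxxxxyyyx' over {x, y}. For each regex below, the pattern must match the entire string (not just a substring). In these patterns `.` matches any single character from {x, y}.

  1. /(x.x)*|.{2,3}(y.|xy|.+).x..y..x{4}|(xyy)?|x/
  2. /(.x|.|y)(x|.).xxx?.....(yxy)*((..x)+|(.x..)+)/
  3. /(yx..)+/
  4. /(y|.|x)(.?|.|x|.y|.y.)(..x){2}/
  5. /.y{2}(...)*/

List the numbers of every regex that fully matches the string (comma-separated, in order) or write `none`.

5

1 → no match
2 → no match
3 → no match — must start with 'yx'
4 → no match
5 → match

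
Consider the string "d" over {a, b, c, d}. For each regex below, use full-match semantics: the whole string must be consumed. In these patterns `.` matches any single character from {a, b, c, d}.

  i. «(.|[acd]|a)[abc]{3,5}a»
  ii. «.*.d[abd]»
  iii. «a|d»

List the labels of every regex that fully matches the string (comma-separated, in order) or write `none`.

iii

i → no match — must end with "a"
ii → no match
iii → match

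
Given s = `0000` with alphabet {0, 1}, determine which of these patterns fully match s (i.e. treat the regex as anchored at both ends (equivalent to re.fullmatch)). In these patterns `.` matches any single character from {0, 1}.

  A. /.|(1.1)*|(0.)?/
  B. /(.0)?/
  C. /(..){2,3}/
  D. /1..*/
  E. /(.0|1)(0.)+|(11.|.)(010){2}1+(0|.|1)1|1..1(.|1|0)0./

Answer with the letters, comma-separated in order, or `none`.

C, E

A → no match
B → no match
C → match
D → no match — must start with `1`
E → match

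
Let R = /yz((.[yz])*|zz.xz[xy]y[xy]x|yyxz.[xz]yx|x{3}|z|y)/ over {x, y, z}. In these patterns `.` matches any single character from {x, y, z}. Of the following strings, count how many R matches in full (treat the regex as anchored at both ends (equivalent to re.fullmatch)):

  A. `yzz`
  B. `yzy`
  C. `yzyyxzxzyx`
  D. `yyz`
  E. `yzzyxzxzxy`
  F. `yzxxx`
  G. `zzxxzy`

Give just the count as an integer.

5

A → match
B → match
C → match
D → no match — must start with `yz`
E → match
F → match
G → no match — must start with `yz`
Total matched: 5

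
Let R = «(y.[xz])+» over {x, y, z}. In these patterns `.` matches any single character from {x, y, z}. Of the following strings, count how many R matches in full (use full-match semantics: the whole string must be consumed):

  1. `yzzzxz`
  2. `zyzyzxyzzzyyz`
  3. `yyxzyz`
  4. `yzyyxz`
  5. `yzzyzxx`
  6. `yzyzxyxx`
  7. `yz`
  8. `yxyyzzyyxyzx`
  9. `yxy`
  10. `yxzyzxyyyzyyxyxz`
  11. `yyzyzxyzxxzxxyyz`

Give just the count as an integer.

1 → no match
2 → no match — must start with `y`
3 → no match
4 → no match
5 → no match
6 → no match
7 → no match
8 → no match
9 → no match
10 → no match
11 → no match
Total matched: 0

0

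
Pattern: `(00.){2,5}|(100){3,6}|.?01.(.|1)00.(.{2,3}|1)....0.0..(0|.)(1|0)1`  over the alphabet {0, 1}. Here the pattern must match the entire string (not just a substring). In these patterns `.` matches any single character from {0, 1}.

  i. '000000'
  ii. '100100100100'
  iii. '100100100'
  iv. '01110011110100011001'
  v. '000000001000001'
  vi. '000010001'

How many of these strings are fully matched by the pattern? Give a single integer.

i → match
ii → match
iii → match
iv → match
v → match
vi → no match
Total matched: 5

5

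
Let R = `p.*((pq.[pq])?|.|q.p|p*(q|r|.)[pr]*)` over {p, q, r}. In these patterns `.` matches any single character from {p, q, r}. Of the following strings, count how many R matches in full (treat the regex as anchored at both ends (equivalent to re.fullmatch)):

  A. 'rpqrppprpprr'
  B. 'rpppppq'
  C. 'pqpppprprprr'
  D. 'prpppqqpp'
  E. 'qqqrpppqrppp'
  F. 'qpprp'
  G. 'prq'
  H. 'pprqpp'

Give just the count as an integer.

A → no match — must start with 'p'
B → no match — must start with 'p'
C → match
D → match
E → no match — must start with 'p'
F → no match — must start with 'p'
G → match
H → match
Total matched: 4

4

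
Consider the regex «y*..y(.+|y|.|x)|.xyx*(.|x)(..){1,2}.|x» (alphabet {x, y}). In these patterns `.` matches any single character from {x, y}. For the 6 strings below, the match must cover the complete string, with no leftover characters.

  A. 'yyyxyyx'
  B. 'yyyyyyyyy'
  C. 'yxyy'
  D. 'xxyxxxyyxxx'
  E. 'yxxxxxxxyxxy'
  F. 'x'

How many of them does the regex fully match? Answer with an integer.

5

A → match
B → match
C → match
D → match
E → no match
F → match
Total matched: 5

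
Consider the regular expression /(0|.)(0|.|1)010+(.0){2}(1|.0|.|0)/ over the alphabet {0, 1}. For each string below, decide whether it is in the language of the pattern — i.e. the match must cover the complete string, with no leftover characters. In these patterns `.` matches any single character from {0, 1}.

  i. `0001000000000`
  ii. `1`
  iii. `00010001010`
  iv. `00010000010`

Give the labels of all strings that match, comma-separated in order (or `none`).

i, iii, iv

i → match
ii → no match
iii → match
iv → match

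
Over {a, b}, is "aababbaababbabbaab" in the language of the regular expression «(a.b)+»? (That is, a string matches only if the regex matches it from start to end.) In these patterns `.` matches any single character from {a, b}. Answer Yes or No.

Yes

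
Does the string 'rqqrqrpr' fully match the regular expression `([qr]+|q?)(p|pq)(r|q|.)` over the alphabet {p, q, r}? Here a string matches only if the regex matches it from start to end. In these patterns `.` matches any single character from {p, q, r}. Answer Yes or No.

Yes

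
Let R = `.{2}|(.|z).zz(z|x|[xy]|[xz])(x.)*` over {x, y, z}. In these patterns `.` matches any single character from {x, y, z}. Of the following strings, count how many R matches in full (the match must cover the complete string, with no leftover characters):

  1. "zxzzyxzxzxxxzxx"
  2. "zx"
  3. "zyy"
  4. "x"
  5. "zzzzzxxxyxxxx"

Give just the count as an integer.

3

1 → match
2 → match
3 → no match
4 → no match
5 → match
Total matched: 3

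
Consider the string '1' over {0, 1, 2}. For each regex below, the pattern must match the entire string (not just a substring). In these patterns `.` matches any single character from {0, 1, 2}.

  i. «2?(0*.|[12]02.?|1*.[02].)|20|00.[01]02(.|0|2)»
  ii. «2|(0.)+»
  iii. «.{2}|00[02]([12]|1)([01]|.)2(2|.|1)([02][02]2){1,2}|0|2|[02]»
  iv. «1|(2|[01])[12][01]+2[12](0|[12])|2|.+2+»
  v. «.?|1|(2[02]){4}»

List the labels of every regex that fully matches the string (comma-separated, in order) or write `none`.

i, iv, v

i → match
ii → no match
iii → no match
iv → match
v → match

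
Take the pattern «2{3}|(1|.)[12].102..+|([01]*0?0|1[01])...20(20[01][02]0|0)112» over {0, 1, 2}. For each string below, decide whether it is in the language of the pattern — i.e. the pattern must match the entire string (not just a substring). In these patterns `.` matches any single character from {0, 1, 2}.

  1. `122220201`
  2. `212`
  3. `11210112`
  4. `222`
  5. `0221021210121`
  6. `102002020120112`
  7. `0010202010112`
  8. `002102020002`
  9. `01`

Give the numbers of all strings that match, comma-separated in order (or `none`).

4, 5, 6

1. `122220201` → no match
2. `212` → no match
3. `11210112` → no match
4. `222` → match
5 → match
6 → match
7 → no match
8. `002102020002` → no match
9. `01` → no match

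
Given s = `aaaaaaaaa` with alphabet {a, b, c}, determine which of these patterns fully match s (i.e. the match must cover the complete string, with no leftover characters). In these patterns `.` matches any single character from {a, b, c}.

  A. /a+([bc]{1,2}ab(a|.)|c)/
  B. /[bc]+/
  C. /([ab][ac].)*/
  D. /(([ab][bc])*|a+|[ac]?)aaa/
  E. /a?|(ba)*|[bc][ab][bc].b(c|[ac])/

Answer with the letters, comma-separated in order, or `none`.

A → no match
B → no match
C → match
D → match
E → no match

C, D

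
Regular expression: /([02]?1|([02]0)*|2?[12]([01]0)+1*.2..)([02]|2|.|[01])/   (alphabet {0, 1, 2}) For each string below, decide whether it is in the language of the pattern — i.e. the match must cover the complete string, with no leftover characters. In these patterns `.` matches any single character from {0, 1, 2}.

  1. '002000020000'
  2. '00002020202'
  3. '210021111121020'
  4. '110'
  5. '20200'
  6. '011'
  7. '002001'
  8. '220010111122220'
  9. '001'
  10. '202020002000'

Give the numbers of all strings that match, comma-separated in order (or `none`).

1 → no match
2 → match
3 → no match
4 → no match
5 → match
6 → match
7 → no match
8 → match
9 → match
10 → no match

2, 5, 6, 8, 9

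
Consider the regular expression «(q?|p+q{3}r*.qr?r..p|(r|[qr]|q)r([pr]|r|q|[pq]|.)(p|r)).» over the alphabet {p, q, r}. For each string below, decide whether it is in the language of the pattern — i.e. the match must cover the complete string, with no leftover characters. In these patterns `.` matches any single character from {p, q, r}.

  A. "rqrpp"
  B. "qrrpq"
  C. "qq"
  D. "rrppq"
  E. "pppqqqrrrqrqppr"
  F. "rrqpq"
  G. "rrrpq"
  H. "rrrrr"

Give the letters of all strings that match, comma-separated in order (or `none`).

B, C, D, E, F, G, H

A → no match
B → match
C → match
D → match
E → match
F → match
G → match
H → match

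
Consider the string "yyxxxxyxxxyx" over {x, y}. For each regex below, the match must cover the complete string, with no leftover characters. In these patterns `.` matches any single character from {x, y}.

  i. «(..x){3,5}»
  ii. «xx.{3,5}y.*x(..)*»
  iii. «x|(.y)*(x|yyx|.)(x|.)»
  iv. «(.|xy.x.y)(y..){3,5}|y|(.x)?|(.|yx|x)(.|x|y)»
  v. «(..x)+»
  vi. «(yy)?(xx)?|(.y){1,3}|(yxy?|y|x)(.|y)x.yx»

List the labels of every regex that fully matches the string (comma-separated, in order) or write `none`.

i → match
ii → no match — must start with "xx"
iii → no match
iv → no match
v → match
vi → no match

i, v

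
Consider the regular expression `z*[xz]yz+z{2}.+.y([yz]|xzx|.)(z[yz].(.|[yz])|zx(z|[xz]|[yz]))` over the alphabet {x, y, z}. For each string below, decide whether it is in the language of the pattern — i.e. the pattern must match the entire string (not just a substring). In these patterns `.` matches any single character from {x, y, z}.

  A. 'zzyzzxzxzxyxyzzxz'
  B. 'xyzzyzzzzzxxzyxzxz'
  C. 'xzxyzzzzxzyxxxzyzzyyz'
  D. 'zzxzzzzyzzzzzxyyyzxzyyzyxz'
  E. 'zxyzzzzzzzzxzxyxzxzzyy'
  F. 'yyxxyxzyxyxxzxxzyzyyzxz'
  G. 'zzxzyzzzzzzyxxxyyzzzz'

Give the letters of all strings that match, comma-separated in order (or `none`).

E

A → no match
B → no match
C → no match
D → no match
E → match
F → no match
G → no match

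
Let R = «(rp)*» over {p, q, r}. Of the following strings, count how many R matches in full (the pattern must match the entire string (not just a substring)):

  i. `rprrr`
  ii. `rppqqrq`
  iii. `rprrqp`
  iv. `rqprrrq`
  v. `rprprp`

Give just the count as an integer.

1

i → no match
ii → no match
iii → no match
iv → no match
v → match
Total matched: 1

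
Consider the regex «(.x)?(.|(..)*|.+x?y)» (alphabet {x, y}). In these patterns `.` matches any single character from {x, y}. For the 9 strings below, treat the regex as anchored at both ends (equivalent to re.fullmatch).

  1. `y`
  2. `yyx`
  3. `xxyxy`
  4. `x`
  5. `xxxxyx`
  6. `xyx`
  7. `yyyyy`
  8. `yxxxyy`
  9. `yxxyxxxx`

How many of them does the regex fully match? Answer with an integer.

7

1. `y` → match
2. `yyx` → no match
3. `xxyxy` → match
4. `x` → match
5. `xxxxyx` → match
6. `xyx` → no match
7. `yyyyy` → match
8. `yxxxyy` → match
9. `yxxyxxxx` → match
Total matched: 7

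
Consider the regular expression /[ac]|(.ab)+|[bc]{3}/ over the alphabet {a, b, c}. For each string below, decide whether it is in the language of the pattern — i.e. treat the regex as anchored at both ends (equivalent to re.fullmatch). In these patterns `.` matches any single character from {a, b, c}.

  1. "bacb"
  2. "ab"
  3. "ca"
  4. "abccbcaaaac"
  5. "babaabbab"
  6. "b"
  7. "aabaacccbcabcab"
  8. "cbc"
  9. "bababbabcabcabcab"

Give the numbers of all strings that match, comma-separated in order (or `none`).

5, 8

1 → no match
2 → no match
3 → no match
4 → no match
5 → match
6 → no match
7 → no match
8 → match
9 → no match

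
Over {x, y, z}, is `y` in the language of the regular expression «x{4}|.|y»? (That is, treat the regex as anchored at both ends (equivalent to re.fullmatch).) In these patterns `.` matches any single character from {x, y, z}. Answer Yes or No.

Yes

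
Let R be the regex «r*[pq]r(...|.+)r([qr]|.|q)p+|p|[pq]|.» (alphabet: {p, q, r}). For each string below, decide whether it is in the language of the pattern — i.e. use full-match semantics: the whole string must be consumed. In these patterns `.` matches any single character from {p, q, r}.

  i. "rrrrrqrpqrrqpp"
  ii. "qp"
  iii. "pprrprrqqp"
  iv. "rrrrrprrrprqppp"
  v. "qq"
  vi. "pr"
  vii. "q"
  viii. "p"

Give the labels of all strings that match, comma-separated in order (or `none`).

i → match
ii → no match
iii → no match
iv → match
v → no match
vi → no match
vii → match
viii → match

i, iv, vii, viii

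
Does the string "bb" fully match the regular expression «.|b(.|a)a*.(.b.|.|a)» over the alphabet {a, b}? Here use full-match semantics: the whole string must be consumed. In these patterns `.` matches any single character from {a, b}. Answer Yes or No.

No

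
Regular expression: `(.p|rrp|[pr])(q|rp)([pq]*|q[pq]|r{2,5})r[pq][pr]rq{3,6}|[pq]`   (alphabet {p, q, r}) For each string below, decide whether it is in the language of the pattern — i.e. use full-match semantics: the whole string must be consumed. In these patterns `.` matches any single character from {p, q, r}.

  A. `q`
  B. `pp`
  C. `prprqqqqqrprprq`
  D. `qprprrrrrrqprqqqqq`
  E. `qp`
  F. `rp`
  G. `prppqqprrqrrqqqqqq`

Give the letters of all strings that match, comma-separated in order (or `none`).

A, D

A → match
B → no match
C → no match
D → match
E → no match
F → no match
G → no match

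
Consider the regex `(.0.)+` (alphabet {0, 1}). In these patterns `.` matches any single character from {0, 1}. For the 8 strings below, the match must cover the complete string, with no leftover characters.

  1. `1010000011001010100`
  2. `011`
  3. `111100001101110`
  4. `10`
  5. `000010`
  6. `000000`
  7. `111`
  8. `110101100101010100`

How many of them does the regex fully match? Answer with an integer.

1 → no match
2 → no match
3 → no match
4 → no match
5 → no match
6 → match
7 → no match
8 → no match
Total matched: 1

1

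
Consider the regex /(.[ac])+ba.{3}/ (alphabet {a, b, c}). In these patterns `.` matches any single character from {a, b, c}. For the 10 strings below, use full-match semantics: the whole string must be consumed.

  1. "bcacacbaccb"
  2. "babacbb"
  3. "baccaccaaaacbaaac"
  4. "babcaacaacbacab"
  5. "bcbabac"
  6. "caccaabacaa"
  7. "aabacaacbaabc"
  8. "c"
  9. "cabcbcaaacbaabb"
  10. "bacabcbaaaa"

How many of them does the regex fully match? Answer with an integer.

9

1 → match
2 → match
3 → match
4 → match
5 → match
6 → match
7 → match
8 → no match
9 → match
10 → match
Total matched: 9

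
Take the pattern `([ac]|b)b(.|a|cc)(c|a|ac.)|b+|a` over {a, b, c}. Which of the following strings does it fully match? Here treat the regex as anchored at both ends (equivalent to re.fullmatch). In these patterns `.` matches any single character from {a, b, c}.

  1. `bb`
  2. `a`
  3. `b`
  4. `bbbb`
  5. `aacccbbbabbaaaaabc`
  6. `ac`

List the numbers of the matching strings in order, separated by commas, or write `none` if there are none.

1 → match
2 → match
3 → match
4 → match
5 → no match
6 → no match

1, 2, 3, 4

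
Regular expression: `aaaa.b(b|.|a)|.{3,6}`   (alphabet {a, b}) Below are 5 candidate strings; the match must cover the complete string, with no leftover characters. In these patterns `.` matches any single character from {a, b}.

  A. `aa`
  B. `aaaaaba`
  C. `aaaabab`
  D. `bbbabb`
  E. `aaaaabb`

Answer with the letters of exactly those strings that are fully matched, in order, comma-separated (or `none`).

B, D, E

A → no match
B → match
C → no match
D → match
E → match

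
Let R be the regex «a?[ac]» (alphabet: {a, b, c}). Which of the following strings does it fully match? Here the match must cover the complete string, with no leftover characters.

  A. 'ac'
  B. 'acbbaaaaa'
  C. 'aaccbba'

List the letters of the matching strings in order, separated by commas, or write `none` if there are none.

A. 'ac' → match
B. 'acbbaaaaa' → no match
C. 'aaccbba' → no match

A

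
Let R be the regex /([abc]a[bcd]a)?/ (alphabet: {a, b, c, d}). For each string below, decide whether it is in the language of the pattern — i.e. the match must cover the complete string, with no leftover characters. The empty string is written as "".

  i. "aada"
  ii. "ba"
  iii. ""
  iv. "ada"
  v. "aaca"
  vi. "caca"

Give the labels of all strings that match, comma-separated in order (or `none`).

i, iii, v, vi

i → match
ii → no match
iii → match
iv → no match
v → match
vi → match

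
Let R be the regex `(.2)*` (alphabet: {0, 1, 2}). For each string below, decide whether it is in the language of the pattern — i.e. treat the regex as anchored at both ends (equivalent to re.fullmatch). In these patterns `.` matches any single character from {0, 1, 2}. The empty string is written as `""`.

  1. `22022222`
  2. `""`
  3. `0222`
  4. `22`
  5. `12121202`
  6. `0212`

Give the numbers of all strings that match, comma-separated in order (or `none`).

1, 2, 3, 4, 5, 6

1. `22022222` → match
2. `""` → match
3. `0222` → match
4. `22` → match
5. `12121202` → match
6. `0212` → match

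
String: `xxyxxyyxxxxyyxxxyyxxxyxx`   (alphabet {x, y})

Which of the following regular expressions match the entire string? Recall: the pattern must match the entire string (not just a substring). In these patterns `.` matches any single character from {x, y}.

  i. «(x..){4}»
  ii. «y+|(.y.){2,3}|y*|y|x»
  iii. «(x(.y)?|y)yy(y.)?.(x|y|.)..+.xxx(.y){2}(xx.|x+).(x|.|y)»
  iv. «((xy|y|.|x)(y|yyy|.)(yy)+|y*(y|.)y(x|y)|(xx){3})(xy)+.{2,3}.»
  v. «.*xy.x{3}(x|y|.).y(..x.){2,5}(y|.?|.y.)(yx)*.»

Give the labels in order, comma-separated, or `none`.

i → no match
ii → no match
iii → no match
iv → no match
v → match

v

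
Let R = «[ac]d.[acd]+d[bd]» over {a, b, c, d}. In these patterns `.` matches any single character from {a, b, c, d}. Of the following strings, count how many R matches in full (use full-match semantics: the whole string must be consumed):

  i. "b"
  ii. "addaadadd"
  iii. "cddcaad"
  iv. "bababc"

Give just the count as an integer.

i → no match
ii → match
iii → no match
iv → no match
Total matched: 1

1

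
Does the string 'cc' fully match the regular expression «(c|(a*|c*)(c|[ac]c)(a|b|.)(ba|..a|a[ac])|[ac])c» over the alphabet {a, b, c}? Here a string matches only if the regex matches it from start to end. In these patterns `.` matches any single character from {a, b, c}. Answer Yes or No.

Yes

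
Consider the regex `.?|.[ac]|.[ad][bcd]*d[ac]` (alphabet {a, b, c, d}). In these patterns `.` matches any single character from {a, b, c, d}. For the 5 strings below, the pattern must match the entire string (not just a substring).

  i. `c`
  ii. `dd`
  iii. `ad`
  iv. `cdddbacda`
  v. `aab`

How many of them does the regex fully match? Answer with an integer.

1

i → match
ii → no match
iii → no match
iv → no match
v → no match
Total matched: 1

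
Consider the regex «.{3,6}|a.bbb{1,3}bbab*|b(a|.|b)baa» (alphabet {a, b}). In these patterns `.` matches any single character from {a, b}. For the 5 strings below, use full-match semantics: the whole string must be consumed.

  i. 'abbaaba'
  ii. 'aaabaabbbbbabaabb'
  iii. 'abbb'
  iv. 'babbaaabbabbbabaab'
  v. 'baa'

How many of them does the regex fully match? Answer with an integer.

i. 'abbaaba' → no match
ii → no match
iii. 'abbb' → match
iv → no match
v. 'baa' → match
Total matched: 2

2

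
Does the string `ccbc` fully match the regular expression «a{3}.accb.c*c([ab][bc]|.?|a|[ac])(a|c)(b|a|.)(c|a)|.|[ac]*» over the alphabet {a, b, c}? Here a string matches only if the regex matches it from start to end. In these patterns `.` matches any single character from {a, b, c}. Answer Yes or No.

No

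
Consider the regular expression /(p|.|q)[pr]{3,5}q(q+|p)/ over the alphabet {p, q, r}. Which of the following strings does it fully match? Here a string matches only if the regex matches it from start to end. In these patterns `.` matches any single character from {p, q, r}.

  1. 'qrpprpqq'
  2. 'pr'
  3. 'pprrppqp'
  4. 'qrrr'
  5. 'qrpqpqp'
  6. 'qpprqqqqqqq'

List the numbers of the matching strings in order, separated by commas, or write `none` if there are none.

1, 3, 6

1 → match
2 → no match
3 → match
4 → no match
5 → no match
6 → match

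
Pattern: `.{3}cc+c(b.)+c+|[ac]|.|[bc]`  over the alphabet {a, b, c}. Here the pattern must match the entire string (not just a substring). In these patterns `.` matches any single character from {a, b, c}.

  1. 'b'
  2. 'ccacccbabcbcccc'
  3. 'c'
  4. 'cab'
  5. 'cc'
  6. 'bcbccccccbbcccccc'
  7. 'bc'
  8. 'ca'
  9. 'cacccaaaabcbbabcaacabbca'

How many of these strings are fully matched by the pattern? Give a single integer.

4

1 → match
2 → match
3 → match
4 → no match
5 → no match
6 → match
7 → no match
8 → no match
9 → no match
Total matched: 4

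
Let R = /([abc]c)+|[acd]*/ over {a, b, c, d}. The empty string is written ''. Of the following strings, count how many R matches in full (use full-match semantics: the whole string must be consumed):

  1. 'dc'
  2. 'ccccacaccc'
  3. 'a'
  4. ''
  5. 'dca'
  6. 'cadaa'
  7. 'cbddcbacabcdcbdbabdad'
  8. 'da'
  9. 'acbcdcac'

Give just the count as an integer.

1 → match
2 → match
3 → match
4 → match
5 → match
6 → match
7 → no match
8 → match
9 → no match
Total matched: 7

7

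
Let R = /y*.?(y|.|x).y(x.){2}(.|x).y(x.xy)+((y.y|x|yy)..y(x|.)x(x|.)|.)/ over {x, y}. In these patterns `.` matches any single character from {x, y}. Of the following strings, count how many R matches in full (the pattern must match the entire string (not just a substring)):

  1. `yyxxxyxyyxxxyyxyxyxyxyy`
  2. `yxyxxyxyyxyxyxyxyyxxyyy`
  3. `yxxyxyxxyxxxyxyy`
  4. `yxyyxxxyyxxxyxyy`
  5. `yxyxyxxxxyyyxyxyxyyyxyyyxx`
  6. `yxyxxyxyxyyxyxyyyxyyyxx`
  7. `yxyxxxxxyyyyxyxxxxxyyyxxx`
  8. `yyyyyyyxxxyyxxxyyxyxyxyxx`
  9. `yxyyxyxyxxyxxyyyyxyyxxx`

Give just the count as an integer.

1 → no match
2 → no match
3 → no match
4 → no match
5 → no match
6 → no match
7 → no match
8 → no match
9 → no match
Total matched: 0

0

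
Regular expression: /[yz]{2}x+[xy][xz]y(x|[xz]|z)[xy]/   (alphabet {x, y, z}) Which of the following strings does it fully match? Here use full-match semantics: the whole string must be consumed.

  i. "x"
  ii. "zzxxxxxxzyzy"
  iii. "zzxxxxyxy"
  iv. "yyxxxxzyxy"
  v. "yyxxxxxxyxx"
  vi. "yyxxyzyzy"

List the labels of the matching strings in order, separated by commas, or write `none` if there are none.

ii, iii, iv, v, vi

i → no match
ii → match
iii → match
iv → match
v → match
vi → match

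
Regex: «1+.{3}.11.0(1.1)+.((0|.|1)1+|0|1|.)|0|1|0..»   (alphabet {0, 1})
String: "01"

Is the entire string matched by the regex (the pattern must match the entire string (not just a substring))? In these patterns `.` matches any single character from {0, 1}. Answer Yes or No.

No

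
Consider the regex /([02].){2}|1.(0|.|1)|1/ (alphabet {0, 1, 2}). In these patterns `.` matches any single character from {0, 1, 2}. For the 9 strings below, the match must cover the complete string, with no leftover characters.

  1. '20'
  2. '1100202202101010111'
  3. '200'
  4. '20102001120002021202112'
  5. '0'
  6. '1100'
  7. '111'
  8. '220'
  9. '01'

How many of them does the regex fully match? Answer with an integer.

1 → no match
2 → no match
3 → no match
4 → no match
5 → no match
6 → no match
7 → match
8 → no match
9 → no match
Total matched: 1

1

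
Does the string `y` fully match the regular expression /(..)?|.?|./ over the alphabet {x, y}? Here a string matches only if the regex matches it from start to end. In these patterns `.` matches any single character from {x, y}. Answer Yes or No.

Yes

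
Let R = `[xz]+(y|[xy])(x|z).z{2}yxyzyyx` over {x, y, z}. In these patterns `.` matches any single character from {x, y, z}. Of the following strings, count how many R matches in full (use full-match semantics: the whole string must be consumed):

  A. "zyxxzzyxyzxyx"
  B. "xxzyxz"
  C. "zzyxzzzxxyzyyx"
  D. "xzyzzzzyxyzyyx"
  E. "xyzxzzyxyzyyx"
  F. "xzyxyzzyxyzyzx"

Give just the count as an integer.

2

A → no match — must end with "zyxyzyyx"
B → no match — must end with "zyxyzyyx"
C → no match — must end with "zyxyzyyx"
D → match
E → match
F → no match — must end with "zyxyzyyx"
Total matched: 2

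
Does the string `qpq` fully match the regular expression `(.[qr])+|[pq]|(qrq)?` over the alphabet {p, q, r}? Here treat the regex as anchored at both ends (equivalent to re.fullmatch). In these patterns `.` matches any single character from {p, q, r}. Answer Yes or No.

No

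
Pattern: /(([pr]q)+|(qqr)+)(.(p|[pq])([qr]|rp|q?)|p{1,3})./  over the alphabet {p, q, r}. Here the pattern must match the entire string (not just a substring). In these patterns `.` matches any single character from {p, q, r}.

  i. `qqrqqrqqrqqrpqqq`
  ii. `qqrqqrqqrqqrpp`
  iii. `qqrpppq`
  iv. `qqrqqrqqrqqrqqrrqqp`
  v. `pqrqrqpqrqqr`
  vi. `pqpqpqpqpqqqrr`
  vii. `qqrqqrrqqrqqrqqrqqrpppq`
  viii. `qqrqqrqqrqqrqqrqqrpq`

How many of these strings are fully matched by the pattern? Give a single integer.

i → match
ii → match
iii → match
iv → match
v → match
vi → match
vii → no match
viii → match
Total matched: 7

7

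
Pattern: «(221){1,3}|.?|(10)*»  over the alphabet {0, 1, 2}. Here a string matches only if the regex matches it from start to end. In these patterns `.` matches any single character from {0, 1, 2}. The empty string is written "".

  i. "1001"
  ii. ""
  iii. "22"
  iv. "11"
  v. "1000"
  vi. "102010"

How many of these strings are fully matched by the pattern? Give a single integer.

i. "1001" → no match
ii. "" → match
iii. "22" → no match
iv. "11" → no match
v. "1000" → no match
vi. "102010" → no match
Total matched: 1

1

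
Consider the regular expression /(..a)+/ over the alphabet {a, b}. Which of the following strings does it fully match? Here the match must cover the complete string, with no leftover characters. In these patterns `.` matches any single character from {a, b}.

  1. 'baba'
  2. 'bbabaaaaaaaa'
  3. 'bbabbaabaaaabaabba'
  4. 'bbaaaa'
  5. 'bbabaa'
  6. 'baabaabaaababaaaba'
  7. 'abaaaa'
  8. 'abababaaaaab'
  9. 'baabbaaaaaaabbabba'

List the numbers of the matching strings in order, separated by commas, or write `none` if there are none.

2, 3, 4, 5, 6, 7, 9

1. 'baba' → no match
2. 'bbabaaaaaaaa' → match
3 → match
4. 'bbaaaa' → match
5. 'bbabaa' → match
6 → match
7. 'abaaaa' → match
8. 'abababaaaaab' → no match — must end with 'a'
9 → match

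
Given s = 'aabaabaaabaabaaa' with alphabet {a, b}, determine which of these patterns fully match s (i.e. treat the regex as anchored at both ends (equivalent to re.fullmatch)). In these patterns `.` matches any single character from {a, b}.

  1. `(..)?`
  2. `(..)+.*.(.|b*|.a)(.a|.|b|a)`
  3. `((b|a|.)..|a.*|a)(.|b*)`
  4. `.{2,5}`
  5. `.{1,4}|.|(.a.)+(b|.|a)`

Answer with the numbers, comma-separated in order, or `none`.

1 → no match
2 → match
3 → match
4 → no match
5 → match

2, 3, 5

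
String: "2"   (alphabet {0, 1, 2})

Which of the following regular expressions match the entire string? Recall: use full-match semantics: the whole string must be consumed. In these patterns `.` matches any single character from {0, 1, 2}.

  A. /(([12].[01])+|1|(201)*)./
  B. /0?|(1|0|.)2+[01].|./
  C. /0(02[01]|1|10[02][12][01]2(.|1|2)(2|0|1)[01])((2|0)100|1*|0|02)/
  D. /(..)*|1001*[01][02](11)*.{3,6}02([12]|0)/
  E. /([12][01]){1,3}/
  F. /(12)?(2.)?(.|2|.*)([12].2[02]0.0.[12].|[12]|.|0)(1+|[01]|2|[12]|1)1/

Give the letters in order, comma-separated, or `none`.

A, B

A → match
B → match
C → no match — must start with "0"
D → no match
E → no match
F → no match — must end with "1"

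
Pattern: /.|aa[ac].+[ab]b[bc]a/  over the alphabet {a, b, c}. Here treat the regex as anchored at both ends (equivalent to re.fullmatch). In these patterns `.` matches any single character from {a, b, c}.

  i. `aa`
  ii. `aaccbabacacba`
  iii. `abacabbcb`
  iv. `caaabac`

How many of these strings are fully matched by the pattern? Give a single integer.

0

i. `aa` → no match
ii → no match
iii. `abacabbcb` → no match
iv. `caaabac` → no match
Total matched: 0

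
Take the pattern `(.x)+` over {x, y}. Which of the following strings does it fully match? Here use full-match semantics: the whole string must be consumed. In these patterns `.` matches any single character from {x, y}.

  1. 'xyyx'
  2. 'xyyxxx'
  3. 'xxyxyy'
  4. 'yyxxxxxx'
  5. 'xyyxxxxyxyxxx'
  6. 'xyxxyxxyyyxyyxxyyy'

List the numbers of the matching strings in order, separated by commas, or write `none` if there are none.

none

1. 'xyyx' → no match
2. 'xyyxxx' → no match
3. 'xxyxyy' → no match — must end with 'x'
4. 'yyxxxxxx' → no match
5 → no match
6 → no match — must end with 'x'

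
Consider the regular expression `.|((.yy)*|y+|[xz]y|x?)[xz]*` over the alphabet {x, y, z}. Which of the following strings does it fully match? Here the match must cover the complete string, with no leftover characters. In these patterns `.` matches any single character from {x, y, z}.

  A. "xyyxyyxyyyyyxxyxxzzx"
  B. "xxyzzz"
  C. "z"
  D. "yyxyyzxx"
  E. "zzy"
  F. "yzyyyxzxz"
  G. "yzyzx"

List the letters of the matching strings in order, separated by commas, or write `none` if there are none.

A → no match
B → no match
C → match
D → no match
E → no match
F → no match
G → no match

C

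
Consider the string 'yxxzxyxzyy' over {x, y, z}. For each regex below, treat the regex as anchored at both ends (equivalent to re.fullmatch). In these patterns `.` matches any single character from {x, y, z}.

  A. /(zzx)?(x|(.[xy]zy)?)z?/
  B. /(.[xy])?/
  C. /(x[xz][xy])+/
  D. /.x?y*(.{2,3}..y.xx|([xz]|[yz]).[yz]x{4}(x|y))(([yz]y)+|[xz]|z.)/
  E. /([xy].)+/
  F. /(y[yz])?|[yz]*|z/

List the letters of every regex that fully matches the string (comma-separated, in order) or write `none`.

A → no match
B → no match
C → no match — must start with 'x'
D → no match
E → match
F → no match

E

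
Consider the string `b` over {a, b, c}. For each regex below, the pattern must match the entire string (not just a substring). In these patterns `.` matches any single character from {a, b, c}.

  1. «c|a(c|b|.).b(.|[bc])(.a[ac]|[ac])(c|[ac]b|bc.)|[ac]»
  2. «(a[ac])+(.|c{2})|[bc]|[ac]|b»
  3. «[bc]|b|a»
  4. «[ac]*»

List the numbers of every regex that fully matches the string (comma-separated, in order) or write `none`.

1 → no match
2 → match
3 → match
4 → no match

2, 3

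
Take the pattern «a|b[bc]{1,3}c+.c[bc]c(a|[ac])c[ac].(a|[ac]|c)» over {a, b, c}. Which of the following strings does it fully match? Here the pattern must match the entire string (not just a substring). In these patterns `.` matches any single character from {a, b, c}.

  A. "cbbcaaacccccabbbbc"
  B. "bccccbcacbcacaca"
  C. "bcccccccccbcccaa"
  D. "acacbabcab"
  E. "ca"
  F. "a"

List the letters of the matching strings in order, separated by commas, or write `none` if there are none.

A → no match
B → no match
C → no match
D. "acacbabcab" → no match
E. "ca" → no match
F. "a" → match

F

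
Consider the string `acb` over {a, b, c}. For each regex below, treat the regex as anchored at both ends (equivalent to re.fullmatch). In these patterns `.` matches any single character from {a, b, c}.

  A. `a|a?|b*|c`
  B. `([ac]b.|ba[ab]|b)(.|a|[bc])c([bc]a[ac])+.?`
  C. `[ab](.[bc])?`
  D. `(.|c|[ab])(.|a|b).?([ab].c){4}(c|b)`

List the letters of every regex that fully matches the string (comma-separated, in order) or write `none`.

C

A → no match
B → no match
C → match
D → no match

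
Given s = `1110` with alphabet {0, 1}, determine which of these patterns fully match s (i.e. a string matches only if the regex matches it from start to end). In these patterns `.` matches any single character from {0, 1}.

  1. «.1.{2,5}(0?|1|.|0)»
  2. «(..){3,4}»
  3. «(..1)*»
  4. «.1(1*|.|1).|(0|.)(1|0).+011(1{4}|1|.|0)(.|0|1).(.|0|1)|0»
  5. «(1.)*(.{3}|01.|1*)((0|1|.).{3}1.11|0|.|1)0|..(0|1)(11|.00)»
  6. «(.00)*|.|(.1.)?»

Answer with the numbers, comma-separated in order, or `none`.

1 → match
2 → no match
3 → no match
4 → match
5 → match
6 → no match

1, 4, 5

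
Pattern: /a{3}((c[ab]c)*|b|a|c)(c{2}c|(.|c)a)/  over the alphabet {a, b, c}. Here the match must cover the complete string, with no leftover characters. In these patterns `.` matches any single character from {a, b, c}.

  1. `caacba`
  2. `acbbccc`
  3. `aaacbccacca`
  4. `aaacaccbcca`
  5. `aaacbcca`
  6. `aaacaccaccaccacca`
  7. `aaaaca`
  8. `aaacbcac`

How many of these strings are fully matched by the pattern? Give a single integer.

5

1 → no match — must start with `a`
2 → no match
3 → match
4 → match
5 → match
6 → match
7 → match
8 → no match
Total matched: 5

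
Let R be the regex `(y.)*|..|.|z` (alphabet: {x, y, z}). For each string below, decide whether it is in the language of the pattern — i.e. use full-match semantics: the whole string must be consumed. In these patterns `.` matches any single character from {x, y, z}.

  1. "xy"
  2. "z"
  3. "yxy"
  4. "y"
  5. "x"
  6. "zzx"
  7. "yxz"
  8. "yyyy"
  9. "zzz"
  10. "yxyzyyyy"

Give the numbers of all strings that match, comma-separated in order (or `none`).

1 → match
2 → match
3 → no match
4 → match
5 → match
6 → no match
7 → no match
8 → match
9 → no match
10 → match

1, 2, 4, 5, 8, 10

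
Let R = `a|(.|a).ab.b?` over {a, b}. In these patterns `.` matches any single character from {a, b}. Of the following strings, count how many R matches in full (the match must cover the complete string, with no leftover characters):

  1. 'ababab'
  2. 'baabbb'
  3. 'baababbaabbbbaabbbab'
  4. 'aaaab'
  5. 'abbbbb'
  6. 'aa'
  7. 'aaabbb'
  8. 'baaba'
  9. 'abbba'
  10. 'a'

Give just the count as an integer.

5

1. 'ababab' → match
2. 'baabbb' → match
3 → no match
4. 'aaaab' → no match
5. 'abbbbb' → no match
6. 'aa' → no match
7. 'aaabbb' → match
8. 'baaba' → match
9. 'abbba' → no match
10. 'a' → match
Total matched: 5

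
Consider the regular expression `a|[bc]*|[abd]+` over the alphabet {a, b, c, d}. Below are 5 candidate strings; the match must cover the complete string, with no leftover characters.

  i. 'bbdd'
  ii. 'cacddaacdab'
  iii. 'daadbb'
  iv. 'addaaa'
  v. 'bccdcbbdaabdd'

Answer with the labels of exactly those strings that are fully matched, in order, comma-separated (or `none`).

i → match
ii → no match
iii → match
iv → match
v → no match

i, iii, iv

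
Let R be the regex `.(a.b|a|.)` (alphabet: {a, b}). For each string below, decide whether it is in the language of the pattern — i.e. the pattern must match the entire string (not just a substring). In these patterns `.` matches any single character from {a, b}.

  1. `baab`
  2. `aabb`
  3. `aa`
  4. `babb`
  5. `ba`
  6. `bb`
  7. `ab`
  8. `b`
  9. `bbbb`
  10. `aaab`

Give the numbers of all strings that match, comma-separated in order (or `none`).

1 → match
2 → match
3 → match
4 → match
5 → match
6 → match
7 → match
8 → no match
9 → no match
10 → match

1, 2, 3, 4, 5, 6, 7, 10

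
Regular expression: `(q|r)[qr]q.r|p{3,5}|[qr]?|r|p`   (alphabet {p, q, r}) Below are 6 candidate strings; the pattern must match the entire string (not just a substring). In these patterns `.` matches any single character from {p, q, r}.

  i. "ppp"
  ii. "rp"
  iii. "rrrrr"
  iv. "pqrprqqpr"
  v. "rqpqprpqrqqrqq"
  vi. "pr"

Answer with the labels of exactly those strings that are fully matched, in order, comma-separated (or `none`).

i

i. "ppp" → match
ii. "rp" → no match
iii. "rrrrr" → no match
iv. "pqrprqqpr" → no match
v → no match
vi. "pr" → no match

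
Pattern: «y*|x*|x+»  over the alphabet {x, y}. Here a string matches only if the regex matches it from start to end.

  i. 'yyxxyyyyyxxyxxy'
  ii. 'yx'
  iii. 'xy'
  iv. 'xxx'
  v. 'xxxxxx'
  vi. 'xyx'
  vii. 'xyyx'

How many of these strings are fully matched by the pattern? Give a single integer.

i → no match
ii → no match
iii → no match
iv → match
v → match
vi → no match
vii → no match
Total matched: 2

2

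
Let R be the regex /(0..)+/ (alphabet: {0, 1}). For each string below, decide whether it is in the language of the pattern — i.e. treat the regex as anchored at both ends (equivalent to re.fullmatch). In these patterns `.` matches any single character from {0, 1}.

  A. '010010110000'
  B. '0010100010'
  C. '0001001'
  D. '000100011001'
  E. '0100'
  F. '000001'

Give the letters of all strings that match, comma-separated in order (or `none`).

F

A. '010010110000' → no match
B. '0010100010' → no match
C. '0001001' → no match
D. '000100011001' → no match
E. '0100' → no match
F. '000001' → match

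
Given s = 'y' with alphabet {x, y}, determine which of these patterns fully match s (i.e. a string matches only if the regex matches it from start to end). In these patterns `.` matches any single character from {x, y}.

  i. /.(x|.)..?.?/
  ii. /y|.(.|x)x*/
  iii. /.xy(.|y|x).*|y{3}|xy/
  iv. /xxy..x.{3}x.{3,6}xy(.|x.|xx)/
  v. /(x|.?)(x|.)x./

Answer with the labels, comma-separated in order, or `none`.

ii

i → no match
ii → match
iii → no match
iv → no match — must start with 'xxy'
v → no match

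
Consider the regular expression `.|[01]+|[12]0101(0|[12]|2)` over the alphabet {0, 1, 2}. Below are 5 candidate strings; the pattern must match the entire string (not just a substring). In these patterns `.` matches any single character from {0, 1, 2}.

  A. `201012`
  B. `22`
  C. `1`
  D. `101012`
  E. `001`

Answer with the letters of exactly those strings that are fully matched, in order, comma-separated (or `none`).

A, C, D, E

A → match
B → no match
C → match
D → match
E → match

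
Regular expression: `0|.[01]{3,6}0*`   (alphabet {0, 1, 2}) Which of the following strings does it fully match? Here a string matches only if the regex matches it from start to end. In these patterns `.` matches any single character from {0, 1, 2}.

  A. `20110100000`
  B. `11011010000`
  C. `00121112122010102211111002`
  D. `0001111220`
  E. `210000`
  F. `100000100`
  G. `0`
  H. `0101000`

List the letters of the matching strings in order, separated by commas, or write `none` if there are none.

A → match
B → match
C → no match
D → no match
E → match
F → match
G → match
H → match

A, B, E, F, G, H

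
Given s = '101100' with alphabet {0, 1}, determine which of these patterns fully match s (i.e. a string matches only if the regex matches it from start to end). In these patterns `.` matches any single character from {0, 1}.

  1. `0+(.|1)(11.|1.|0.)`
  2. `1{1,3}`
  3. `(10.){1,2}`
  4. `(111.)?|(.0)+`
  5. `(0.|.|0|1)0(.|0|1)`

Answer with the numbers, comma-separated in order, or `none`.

3

1 → no match — must start with '0'
2 → no match — must end with '1'
3 → match
4 → no match
5 → no match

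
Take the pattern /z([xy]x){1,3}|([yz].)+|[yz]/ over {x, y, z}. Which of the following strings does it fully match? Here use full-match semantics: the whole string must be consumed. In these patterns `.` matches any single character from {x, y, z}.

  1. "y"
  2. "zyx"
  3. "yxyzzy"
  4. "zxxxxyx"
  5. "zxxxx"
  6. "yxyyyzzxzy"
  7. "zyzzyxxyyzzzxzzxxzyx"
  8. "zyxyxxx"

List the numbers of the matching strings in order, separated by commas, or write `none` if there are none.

1 → match
2 → match
3 → match
4 → match
5 → match
6 → match
7 → no match
8 → match

1, 2, 3, 4, 5, 6, 8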